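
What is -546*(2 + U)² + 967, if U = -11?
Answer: -43259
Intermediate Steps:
-546*(2 + U)² + 967 = -546*(2 - 11)² + 967 = -546*(-9)² + 967 = -546*81 + 967 = -44226 + 967 = -43259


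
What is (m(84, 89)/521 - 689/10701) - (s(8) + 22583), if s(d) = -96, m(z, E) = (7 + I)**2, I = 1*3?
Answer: -125369283496/5575221 ≈ -22487.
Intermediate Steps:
I = 3
m(z, E) = 100 (m(z, E) = (7 + 3)**2 = 10**2 = 100)
(m(84, 89)/521 - 689/10701) - (s(8) + 22583) = (100/521 - 689/10701) - (-96 + 22583) = (100*(1/521) - 689*1/10701) - 1*22487 = (100/521 - 689/10701) - 22487 = 711131/5575221 - 22487 = -125369283496/5575221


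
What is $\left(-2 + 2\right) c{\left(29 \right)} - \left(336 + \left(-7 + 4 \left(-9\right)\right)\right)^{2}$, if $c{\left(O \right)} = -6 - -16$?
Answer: $-85849$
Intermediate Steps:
$c{\left(O \right)} = 10$ ($c{\left(O \right)} = -6 + 16 = 10$)
$\left(-2 + 2\right) c{\left(29 \right)} - \left(336 + \left(-7 + 4 \left(-9\right)\right)\right)^{2} = \left(-2 + 2\right) 10 - \left(336 + \left(-7 + 4 \left(-9\right)\right)\right)^{2} = 0 \cdot 10 - \left(336 - 43\right)^{2} = 0 - \left(336 - 43\right)^{2} = 0 - 293^{2} = 0 - 85849 = -85849$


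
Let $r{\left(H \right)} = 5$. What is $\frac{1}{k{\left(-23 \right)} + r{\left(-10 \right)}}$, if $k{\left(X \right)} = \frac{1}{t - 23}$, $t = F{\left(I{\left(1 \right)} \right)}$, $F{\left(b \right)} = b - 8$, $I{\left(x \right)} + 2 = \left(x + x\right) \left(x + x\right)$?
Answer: $\frac{29}{144} \approx 0.20139$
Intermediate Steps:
$I{\left(x \right)} = -2 + 4 x^{2}$ ($I{\left(x \right)} = -2 + \left(x + x\right) \left(x + x\right) = -2 + 2 x 2 x = -2 + 4 x^{2}$)
$F{\left(b \right)} = -8 + b$
$t = -6$ ($t = -8 - \left(2 - 4 \cdot 1^{2}\right) = -8 + \left(-2 + 4 \cdot 1\right) = -8 + \left(-2 + 4\right) = -8 + 2 = -6$)
$k{\left(X \right)} = - \frac{1}{29}$ ($k{\left(X \right)} = \frac{1}{-6 - 23} = \frac{1}{-29} = - \frac{1}{29}$)
$\frac{1}{k{\left(-23 \right)} + r{\left(-10 \right)}} = \frac{1}{- \frac{1}{29} + 5} = \frac{1}{\frac{144}{29}} = \frac{29}{144}$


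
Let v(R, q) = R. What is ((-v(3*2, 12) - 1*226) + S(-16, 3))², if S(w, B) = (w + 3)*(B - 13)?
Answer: 10404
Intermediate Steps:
S(w, B) = (-13 + B)*(3 + w) (S(w, B) = (3 + w)*(-13 + B) = (-13 + B)*(3 + w))
((-v(3*2, 12) - 1*226) + S(-16, 3))² = ((-3*2 - 1*226) + (-39 - 13*(-16) + 3*3 + 3*(-16)))² = ((-1*6 - 226) + (-39 + 208 + 9 - 48))² = ((-6 - 226) + 130)² = (-232 + 130)² = (-102)² = 10404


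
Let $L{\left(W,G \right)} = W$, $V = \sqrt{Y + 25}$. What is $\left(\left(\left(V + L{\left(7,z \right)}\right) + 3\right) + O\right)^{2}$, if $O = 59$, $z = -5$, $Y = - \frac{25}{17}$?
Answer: $\frac{81337}{17} + \frac{2760 \sqrt{17}}{17} \approx 5453.9$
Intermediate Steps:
$Y = - \frac{25}{17}$ ($Y = \left(-25\right) \frac{1}{17} = - \frac{25}{17} \approx -1.4706$)
$V = \frac{20 \sqrt{17}}{17}$ ($V = \sqrt{- \frac{25}{17} + 25} = \sqrt{\frac{400}{17}} = \frac{20 \sqrt{17}}{17} \approx 4.8507$)
$\left(\left(\left(V + L{\left(7,z \right)}\right) + 3\right) + O\right)^{2} = \left(\left(\left(\frac{20 \sqrt{17}}{17} + 7\right) + 3\right) + 59\right)^{2} = \left(\left(\left(7 + \frac{20 \sqrt{17}}{17}\right) + 3\right) + 59\right)^{2} = \left(\left(10 + \frac{20 \sqrt{17}}{17}\right) + 59\right)^{2} = \left(69 + \frac{20 \sqrt{17}}{17}\right)^{2}$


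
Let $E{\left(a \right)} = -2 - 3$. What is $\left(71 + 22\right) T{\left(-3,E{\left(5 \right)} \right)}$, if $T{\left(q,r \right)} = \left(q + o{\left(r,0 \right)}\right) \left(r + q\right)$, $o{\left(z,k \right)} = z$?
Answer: $5952$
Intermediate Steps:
$E{\left(a \right)} = -5$
$T{\left(q,r \right)} = \left(q + r\right)^{2}$ ($T{\left(q,r \right)} = \left(q + r\right) \left(r + q\right) = \left(q + r\right) \left(q + r\right) = \left(q + r\right)^{2}$)
$\left(71 + 22\right) T{\left(-3,E{\left(5 \right)} \right)} = \left(71 + 22\right) \left(\left(-3\right)^{2} + \left(-5\right)^{2} + 2 \left(-3\right) \left(-5\right)\right) = 93 \left(9 + 25 + 30\right) = 93 \cdot 64 = 5952$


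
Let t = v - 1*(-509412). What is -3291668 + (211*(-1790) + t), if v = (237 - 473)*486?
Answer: -3274642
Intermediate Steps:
v = -114696 (v = -236*486 = -114696)
t = 394716 (t = -114696 - 1*(-509412) = -114696 + 509412 = 394716)
-3291668 + (211*(-1790) + t) = -3291668 + (211*(-1790) + 394716) = -3291668 + (-377690 + 394716) = -3291668 + 17026 = -3274642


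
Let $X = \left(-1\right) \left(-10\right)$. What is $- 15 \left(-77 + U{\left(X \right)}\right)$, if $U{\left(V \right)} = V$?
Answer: $1005$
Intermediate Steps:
$X = 10$
$- 15 \left(-77 + U{\left(X \right)}\right) = - 15 \left(-77 + 10\right) = \left(-15\right) \left(-67\right) = 1005$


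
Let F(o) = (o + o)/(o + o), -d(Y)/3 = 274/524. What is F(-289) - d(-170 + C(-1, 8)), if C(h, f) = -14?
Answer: 673/262 ≈ 2.5687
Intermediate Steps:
d(Y) = -411/262 (d(Y) = -822/524 = -3*137/262 = -411/262)
F(o) = 1 (F(o) = (2*o)/((2*o)) = (2*o)*(1/(2*o)) = 1)
F(-289) - d(-170 + C(-1, 8)) = 1 - 1*(-411/262) = 1 + 411/262 = 673/262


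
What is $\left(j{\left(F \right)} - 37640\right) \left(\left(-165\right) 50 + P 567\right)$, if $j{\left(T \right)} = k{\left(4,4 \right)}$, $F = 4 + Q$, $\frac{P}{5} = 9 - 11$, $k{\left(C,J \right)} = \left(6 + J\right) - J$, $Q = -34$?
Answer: $523865280$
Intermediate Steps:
$k{\left(C,J \right)} = 6$
$P = -10$ ($P = 5 \left(9 - 11\right) = 5 \left(-2\right) = -10$)
$F = -30$ ($F = 4 - 34 = -30$)
$j{\left(T \right)} = 6$
$\left(j{\left(F \right)} - 37640\right) \left(\left(-165\right) 50 + P 567\right) = \left(6 - 37640\right) \left(\left(-165\right) 50 - 5670\right) = - 37634 \left(-8250 - 5670\right) = \left(-37634\right) \left(-13920\right) = 523865280$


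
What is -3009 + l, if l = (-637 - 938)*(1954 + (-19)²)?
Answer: -3649134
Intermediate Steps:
l = -3646125 (l = -1575*(1954 + 361) = -1575*2315 = -3646125)
-3009 + l = -3009 - 3646125 = -3649134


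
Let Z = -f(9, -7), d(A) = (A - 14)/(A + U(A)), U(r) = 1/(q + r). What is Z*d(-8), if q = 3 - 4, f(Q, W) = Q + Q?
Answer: -3564/73 ≈ -48.822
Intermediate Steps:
f(Q, W) = 2*Q
q = -1
U(r) = 1/(-1 + r)
d(A) = (-14 + A)/(A + 1/(-1 + A)) (d(A) = (A - 14)/(A + 1/(-1 + A)) = (-14 + A)/(A + 1/(-1 + A)))
Z = -18 (Z = -2*9 = -1*18 = -18)
Z*d(-8) = -18*(-1 - 8)*(-14 - 8)/(1 - 8*(-1 - 8)) = -18*(-9)*(-22)/(1 - 8*(-9)) = -18*(-9)*(-22)/(1 + 72) = -18*(-9)*(-22)/73 = -18*198/73 = -3564/73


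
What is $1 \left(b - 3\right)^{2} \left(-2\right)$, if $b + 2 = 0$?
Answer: $-50$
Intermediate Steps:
$b = -2$ ($b = -2 + 0 = -2$)
$1 \left(b - 3\right)^{2} \left(-2\right) = 1 \left(-2 - 3\right)^{2} \left(-2\right) = 1 \left(-5\right)^{2} \left(-2\right) = 1 \cdot 25 \left(-2\right) = 1 \left(-50\right) = -50$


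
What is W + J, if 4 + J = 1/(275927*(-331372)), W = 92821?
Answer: 8486674301314547/91434481844 ≈ 92817.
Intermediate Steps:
J = -365737927377/91434481844 (J = -4 + 1/(275927*(-331372)) = -4 + (1/275927)*(-1/331372) = -4 - 1/91434481844 = -365737927377/91434481844 ≈ -4.0000)
W + J = 92821 - 365737927377/91434481844 = 8486674301314547/91434481844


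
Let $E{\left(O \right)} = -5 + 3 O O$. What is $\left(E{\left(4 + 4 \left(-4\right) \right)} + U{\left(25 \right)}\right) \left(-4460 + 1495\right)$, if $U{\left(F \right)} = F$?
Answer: $-1340180$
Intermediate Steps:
$E{\left(O \right)} = -5 + 3 O^{2}$
$\left(E{\left(4 + 4 \left(-4\right) \right)} + U{\left(25 \right)}\right) \left(-4460 + 1495\right) = \left(\left(-5 + 3 \left(4 + 4 \left(-4\right)\right)^{2}\right) + 25\right) \left(-4460 + 1495\right) = \left(\left(-5 + 3 \left(4 - 16\right)^{2}\right) + 25\right) \left(-2965\right) = \left(\left(-5 + 3 \left(-12\right)^{2}\right) + 25\right) \left(-2965\right) = \left(\left(-5 + 3 \cdot 144\right) + 25\right) \left(-2965\right) = \left(\left(-5 + 432\right) + 25\right) \left(-2965\right) = \left(427 + 25\right) \left(-2965\right) = 452 \left(-2965\right) = -1340180$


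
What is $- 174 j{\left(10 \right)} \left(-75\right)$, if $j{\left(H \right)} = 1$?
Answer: $13050$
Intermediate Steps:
$- 174 j{\left(10 \right)} \left(-75\right) = \left(-174\right) 1 \left(-75\right) = \left(-174\right) \left(-75\right) = 13050$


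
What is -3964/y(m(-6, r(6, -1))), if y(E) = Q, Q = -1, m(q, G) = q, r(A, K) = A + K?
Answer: 3964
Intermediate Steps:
y(E) = -1
-3964/y(m(-6, r(6, -1))) = -3964/(-1) = -3964*(-1) = 3964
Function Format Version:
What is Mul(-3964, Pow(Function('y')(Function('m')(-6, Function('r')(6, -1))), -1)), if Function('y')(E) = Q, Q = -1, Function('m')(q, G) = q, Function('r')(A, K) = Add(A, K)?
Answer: 3964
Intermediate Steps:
Function('y')(E) = -1
Mul(-3964, Pow(Function('y')(Function('m')(-6, Function('r')(6, -1))), -1)) = Mul(-3964, Pow(-1, -1)) = Mul(-3964, -1) = 3964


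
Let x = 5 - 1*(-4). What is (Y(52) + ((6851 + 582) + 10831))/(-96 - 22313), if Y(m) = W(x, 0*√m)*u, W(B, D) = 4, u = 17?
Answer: -18332/22409 ≈ -0.81806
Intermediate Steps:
x = 9 (x = 5 + 4 = 9)
Y(m) = 68 (Y(m) = 4*17 = 68)
(Y(52) + ((6851 + 582) + 10831))/(-96 - 22313) = (68 + ((6851 + 582) + 10831))/(-96 - 22313) = (68 + (7433 + 10831))/(-22409) = (68 + 18264)*(-1/22409) = 18332*(-1/22409) = -18332/22409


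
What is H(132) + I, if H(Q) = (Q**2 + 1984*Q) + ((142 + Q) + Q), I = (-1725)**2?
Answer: 3255343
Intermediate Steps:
I = 2975625
H(Q) = 142 + Q**2 + 1986*Q (H(Q) = (Q**2 + 1984*Q) + (142 + 2*Q) = 142 + Q**2 + 1986*Q)
H(132) + I = (142 + 132**2 + 1986*132) + 2975625 = (142 + 17424 + 262152) + 2975625 = 279718 + 2975625 = 3255343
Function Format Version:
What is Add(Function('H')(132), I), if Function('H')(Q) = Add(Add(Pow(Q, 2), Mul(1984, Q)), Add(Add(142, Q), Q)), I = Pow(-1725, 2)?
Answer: 3255343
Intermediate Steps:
I = 2975625
Function('H')(Q) = Add(142, Pow(Q, 2), Mul(1986, Q)) (Function('H')(Q) = Add(Add(Pow(Q, 2), Mul(1984, Q)), Add(142, Mul(2, Q))) = Add(142, Pow(Q, 2), Mul(1986, Q)))
Add(Function('H')(132), I) = Add(Add(142, Pow(132, 2), Mul(1986, 132)), 2975625) = Add(Add(142, 17424, 262152), 2975625) = Add(279718, 2975625) = 3255343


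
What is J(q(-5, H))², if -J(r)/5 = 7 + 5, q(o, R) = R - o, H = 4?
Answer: 3600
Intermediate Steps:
J(r) = -60 (J(r) = -5*(7 + 5) = -5*12 = -60)
J(q(-5, H))² = (-60)² = 3600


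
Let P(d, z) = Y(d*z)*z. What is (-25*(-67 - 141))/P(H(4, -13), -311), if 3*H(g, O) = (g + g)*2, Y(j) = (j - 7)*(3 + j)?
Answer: -46800/7719050789 ≈ -6.0629e-6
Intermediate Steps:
Y(j) = (-7 + j)*(3 + j)
H(g, O) = 4*g/3 (H(g, O) = ((g + g)*2)/3 = ((2*g)*2)/3 = (4*g)/3 = 4*g/3)
P(d, z) = z*(-21 + d²*z² - 4*d*z) (P(d, z) = (-21 + (d*z)² - 4*d*z)*z = (-21 + d²*z² - 4*d*z)*z = z*(-21 + d²*z² - 4*d*z))
(-25*(-67 - 141))/P(H(4, -13), -311) = (-25*(-67 - 141))/((-311*(-21 + ((4/3)*4)²*(-311)² - 4*(4/3)*4*(-311)))) = (-25*(-208))/((-311*(-21 + (16/3)²*96721 - 4*16/3*(-311)))) = 5200/((-311*(-21 + (256/9)*96721 + 19904/3))) = 5200/((-311*(-21 + 24760576/9 + 19904/3))) = 5200/((-311*24820099/9)) = 5200/(-7719050789/9) = 5200*(-9/7719050789) = -46800/7719050789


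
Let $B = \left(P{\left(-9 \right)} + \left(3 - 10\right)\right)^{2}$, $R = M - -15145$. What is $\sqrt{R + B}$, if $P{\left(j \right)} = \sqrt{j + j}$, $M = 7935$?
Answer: $\sqrt{23111 - 42 i \sqrt{2}} \approx 152.02 - 0.195 i$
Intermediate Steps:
$P{\left(j \right)} = \sqrt{2} \sqrt{j}$ ($P{\left(j \right)} = \sqrt{2 j} = \sqrt{2} \sqrt{j}$)
$R = 23080$ ($R = 7935 - -15145 = 7935 + 15145 = 23080$)
$B = \left(-7 + 3 i \sqrt{2}\right)^{2}$ ($B = \left(\sqrt{2} \sqrt{-9} + \left(3 - 10\right)\right)^{2} = \left(\sqrt{2} \cdot 3 i + \left(3 - 10\right)\right)^{2} = \left(3 i \sqrt{2} - 7\right)^{2} = \left(-7 + 3 i \sqrt{2}\right)^{2} \approx 31.0 - 59.397 i$)
$\sqrt{R + B} = \sqrt{23080 + \left(31 - 42 i \sqrt{2}\right)} = \sqrt{23111 - 42 i \sqrt{2}}$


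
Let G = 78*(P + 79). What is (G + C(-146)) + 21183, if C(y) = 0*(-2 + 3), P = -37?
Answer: 24459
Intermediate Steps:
G = 3276 (G = 78*(-37 + 79) = 78*42 = 3276)
C(y) = 0 (C(y) = 0*1 = 0)
(G + C(-146)) + 21183 = (3276 + 0) + 21183 = 3276 + 21183 = 24459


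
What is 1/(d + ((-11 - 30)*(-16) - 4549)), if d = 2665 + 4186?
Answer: 1/2958 ≈ 0.00033807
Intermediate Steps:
d = 6851
1/(d + ((-11 - 30)*(-16) - 4549)) = 1/(6851 + ((-11 - 30)*(-16) - 4549)) = 1/(6851 + (-41*(-16) - 4549)) = 1/(6851 + (656 - 4549)) = 1/(6851 - 3893) = 1/2958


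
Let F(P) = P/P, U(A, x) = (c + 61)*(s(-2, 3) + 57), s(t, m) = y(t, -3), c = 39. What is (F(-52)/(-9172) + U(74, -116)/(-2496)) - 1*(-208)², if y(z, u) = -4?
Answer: -61906554029/1430832 ≈ -43266.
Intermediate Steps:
s(t, m) = -4
U(A, x) = 5300 (U(A, x) = (39 + 61)*(-4 + 57) = 100*53 = 5300)
F(P) = 1
(F(-52)/(-9172) + U(74, -116)/(-2496)) - 1*(-208)² = (1/(-9172) + 5300/(-2496)) - 1*(-208)² = (1*(-1/9172) + 5300*(-1/2496)) - 1*43264 = (-1/9172 - 1325/624) - 43264 = -3038381/1430832 - 43264 = -61906554029/1430832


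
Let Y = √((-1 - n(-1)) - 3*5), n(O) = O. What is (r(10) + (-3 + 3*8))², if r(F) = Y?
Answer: (21 + I*√15)² ≈ 426.0 + 162.67*I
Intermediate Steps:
Y = I*√15 (Y = √((-1 - 1*(-1)) - 3*5) = √((-1 + 1) - 15) = √(0 - 15) = √(-15) = I*√15 ≈ 3.873*I)
r(F) = I*√15
(r(10) + (-3 + 3*8))² = (I*√15 + (-3 + 3*8))² = (I*√15 + (-3 + 24))² = (I*√15 + 21)² = (21 + I*√15)²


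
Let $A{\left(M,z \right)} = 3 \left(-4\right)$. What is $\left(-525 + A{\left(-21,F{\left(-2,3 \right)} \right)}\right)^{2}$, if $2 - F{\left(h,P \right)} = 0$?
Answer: $288369$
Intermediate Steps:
$F{\left(h,P \right)} = 2$ ($F{\left(h,P \right)} = 2 - 0 = 2 + 0 = 2$)
$A{\left(M,z \right)} = -12$
$\left(-525 + A{\left(-21,F{\left(-2,3 \right)} \right)}\right)^{2} = \left(-525 - 12\right)^{2} = \left(-537\right)^{2} = 288369$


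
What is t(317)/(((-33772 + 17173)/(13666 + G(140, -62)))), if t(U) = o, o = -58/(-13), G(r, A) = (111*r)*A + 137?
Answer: 18360422/71929 ≈ 255.26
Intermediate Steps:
G(r, A) = 137 + 111*A*r (G(r, A) = 111*A*r + 137 = 137 + 111*A*r)
o = 58/13 (o = -58*(-1/13) = 58/13 ≈ 4.4615)
t(U) = 58/13
t(317)/(((-33772 + 17173)/(13666 + G(140, -62)))) = 58/(13*(((-33772 + 17173)/(13666 + (137 + 111*(-62)*140))))) = 58/(13*((-16599/(13666 + (137 - 963480))))) = 58/(13*((-16599/(13666 - 963343)))) = 58/(13*((-16599/(-949677)))) = 58/(13*((-16599*(-1/949677)))) = 58/(13*(5533/316559)) = (58/13)*(316559/5533) = 18360422/71929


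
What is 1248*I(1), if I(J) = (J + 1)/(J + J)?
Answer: 1248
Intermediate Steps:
I(J) = (1 + J)/(2*J) (I(J) = (1 + J)/((2*J)) = (1 + J)*(1/(2*J)) = (1 + J)/(2*J))
1248*I(1) = 1248*((½)*(1 + 1)/1) = 1248*((½)*1*2) = 1248*1 = 1248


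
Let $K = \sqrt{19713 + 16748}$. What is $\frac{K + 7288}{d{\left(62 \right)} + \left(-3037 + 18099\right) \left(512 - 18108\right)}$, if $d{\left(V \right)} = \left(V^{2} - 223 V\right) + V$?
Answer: $- \frac{911}{33130109} - \frac{19 \sqrt{101}}{265040872} \approx -2.8218 \cdot 10^{-5}$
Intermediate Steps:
$K = 19 \sqrt{101}$ ($K = \sqrt{36461} = 19 \sqrt{101} \approx 190.95$)
$d{\left(V \right)} = V^{2} - 222 V$
$\frac{K + 7288}{d{\left(62 \right)} + \left(-3037 + 18099\right) \left(512 - 18108\right)} = \frac{19 \sqrt{101} + 7288}{62 \left(-222 + 62\right) + \left(-3037 + 18099\right) \left(512 - 18108\right)} = \frac{7288 + 19 \sqrt{101}}{62 \left(-160\right) + 15062 \left(-17596\right)} = \frac{7288 + 19 \sqrt{101}}{-9920 - 265030952} = \frac{7288 + 19 \sqrt{101}}{-265040872} = \left(7288 + 19 \sqrt{101}\right) \left(- \frac{1}{265040872}\right) = - \frac{911}{33130109} - \frac{19 \sqrt{101}}{265040872}$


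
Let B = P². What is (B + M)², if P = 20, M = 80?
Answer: 230400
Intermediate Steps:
B = 400 (B = 20² = 400)
(B + M)² = (400 + 80)² = 480² = 230400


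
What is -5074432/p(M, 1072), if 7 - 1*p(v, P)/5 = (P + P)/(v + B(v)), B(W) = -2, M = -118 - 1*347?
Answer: -2369759744/27065 ≈ -87558.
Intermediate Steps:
M = -465 (M = -118 - 347 = -465)
p(v, P) = 35 - 10*P/(-2 + v) (p(v, P) = 35 - 5*(P + P)/(v - 2) = 35 - 5*2*P/(-2 + v) = 35 - 10*P/(-2 + v))
-5074432/p(M, 1072) = -5074432*(-2 - 465)/(5*(-14 - 2*1072 + 7*(-465))) = -5074432*(-467/(5*(-14 - 2144 - 3255))) = -5074432/(5*(-1/467)*(-5413)) = -5074432/27065/467 = -5074432*467/27065 = -2369759744/27065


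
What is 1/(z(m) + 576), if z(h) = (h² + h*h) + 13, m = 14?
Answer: 1/981 ≈ 0.0010194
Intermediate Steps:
z(h) = 13 + 2*h² (z(h) = (h² + h²) + 13 = 2*h² + 13 = 13 + 2*h²)
1/(z(m) + 576) = 1/((13 + 2*14²) + 576) = 1/((13 + 2*196) + 576) = 1/((13 + 392) + 576) = 1/(405 + 576) = 1/981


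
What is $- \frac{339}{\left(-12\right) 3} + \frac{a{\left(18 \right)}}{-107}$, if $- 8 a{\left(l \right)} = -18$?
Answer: $\frac{3016}{321} \approx 9.3956$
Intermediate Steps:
$a{\left(l \right)} = \frac{9}{4}$ ($a{\left(l \right)} = \left(- \frac{1}{8}\right) \left(-18\right) = \frac{9}{4}$)
$- \frac{339}{\left(-12\right) 3} + \frac{a{\left(18 \right)}}{-107} = - \frac{339}{\left(-12\right) 3} + \frac{9}{4 \left(-107\right)} = - \frac{339}{-36} + \frac{9}{4} \left(- \frac{1}{107}\right) = \left(-339\right) \left(- \frac{1}{36}\right) - \frac{9}{428} = \frac{113}{12} - \frac{9}{428} = \frac{3016}{321}$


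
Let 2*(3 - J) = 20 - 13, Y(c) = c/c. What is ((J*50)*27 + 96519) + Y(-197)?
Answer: 95845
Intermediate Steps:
Y(c) = 1
J = -½ (J = 3 - (20 - 13)/2 = 3 - ½*7 = 3 - 7/2 = -½ ≈ -0.50000)
((J*50)*27 + 96519) + Y(-197) = (-½*50*27 + 96519) + 1 = (-25*27 + 96519) + 1 = (-675 + 96519) + 1 = 95844 + 1 = 95845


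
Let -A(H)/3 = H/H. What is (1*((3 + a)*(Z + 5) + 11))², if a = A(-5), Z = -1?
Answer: 121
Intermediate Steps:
A(H) = -3 (A(H) = -3*H/H = -3*1 = -3)
a = -3
(1*((3 + a)*(Z + 5) + 11))² = (1*((3 - 3)*(-1 + 5) + 11))² = (1*(0*4 + 11))² = (1*(0 + 11))² = (1*11)² = 11² = 121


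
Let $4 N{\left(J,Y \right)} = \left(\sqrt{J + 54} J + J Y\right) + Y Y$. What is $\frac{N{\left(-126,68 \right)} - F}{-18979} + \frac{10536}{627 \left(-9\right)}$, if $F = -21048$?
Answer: $- \frac{104390870}{35699499} + \frac{189 i \sqrt{2}}{18979} \approx -2.9242 + 0.014083 i$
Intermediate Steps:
$N{\left(J,Y \right)} = \frac{Y^{2}}{4} + \frac{J Y}{4} + \frac{J \sqrt{54 + J}}{4}$ ($N{\left(J,Y \right)} = \frac{\left(\sqrt{J + 54} J + J Y\right) + Y Y}{4} = \frac{\left(\sqrt{54 + J} J + J Y\right) + Y^{2}}{4} = \frac{\left(J \sqrt{54 + J} + J Y\right) + Y^{2}}{4} = \frac{\left(J Y + J \sqrt{54 + J}\right) + Y^{2}}{4} = \frac{Y^{2} + J Y + J \sqrt{54 + J}}{4} = \frac{Y^{2}}{4} + \frac{J Y}{4} + \frac{J \sqrt{54 + J}}{4}$)
$\frac{N{\left(-126,68 \right)} - F}{-18979} + \frac{10536}{627 \left(-9\right)} = \frac{\left(\frac{68^{2}}{4} + \frac{1}{4} \left(-126\right) 68 + \frac{1}{4} \left(-126\right) \sqrt{54 - 126}\right) - -21048}{-18979} + \frac{10536}{627 \left(-9\right)} = \left(\left(\frac{1}{4} \cdot 4624 - 2142 + \frac{1}{4} \left(-126\right) \sqrt{-72}\right) + 21048\right) \left(- \frac{1}{18979}\right) + \frac{10536}{-5643} = \left(\left(1156 - 2142 + \frac{1}{4} \left(-126\right) 6 i \sqrt{2}\right) + 21048\right) \left(- \frac{1}{18979}\right) + 10536 \left(- \frac{1}{5643}\right) = \left(\left(1156 - 2142 - 189 i \sqrt{2}\right) + 21048\right) \left(- \frac{1}{18979}\right) - \frac{3512}{1881} = \left(\left(-986 - 189 i \sqrt{2}\right) + 21048\right) \left(- \frac{1}{18979}\right) - \frac{3512}{1881} = \left(20062 - 189 i \sqrt{2}\right) \left(- \frac{1}{18979}\right) - \frac{3512}{1881} = \left(- \frac{20062}{18979} + \frac{189 i \sqrt{2}}{18979}\right) - \frac{3512}{1881} = - \frac{104390870}{35699499} + \frac{189 i \sqrt{2}}{18979}$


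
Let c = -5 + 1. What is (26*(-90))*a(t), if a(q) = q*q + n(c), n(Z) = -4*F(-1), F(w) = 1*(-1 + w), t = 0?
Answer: -18720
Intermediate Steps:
c = -4
F(w) = -1 + w
n(Z) = 8 (n(Z) = -4*(-1 - 1) = -4*(-2) = 8)
a(q) = 8 + q² (a(q) = q*q + 8 = q² + 8 = 8 + q²)
(26*(-90))*a(t) = (26*(-90))*(8 + 0²) = -2340*(8 + 0) = -2340*8 = -18720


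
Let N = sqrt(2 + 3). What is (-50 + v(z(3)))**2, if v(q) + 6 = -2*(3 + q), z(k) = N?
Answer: 3864 + 248*sqrt(5) ≈ 4418.5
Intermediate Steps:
N = sqrt(5) ≈ 2.2361
z(k) = sqrt(5)
v(q) = -12 - 2*q (v(q) = -6 - 2*(3 + q) = -6 + (-6 - 2*q) = -12 - 2*q)
(-50 + v(z(3)))**2 = (-50 + (-12 - 2*sqrt(5)))**2 = (-62 - 2*sqrt(5))**2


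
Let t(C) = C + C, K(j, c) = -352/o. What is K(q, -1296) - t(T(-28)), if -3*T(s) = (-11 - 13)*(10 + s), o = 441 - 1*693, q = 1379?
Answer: 18232/63 ≈ 289.40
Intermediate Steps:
o = -252 (o = 441 - 693 = -252)
K(j, c) = 88/63 (K(j, c) = -352/(-252) = -352*(-1/252) = 88/63)
T(s) = 80 + 8*s (T(s) = -(-11 - 13)*(10 + s)/3 = -(-8)*(10 + s) = -(-240 - 24*s)/3 = 80 + 8*s)
t(C) = 2*C
K(q, -1296) - t(T(-28)) = 88/63 - 2*(80 + 8*(-28)) = 88/63 - 2*(80 - 224) = 88/63 - 2*(-144) = 88/63 - 1*(-288) = 88/63 + 288 = 18232/63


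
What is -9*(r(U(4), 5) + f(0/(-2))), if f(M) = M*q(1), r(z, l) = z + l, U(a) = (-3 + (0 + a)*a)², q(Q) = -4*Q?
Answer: -1566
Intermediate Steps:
U(a) = (-3 + a²)² (U(a) = (-3 + a*a)² = (-3 + a²)²)
r(z, l) = l + z
f(M) = -4*M (f(M) = M*(-4*1) = M*(-4) = -4*M)
-9*(r(U(4), 5) + f(0/(-2))) = -9*((5 + (-3 + 4²)²) - 0/(-2)) = -9*((5 + (-3 + 16)²) - 0*(-1)/2) = -9*((5 + 13²) - 4*0) = -9*((5 + 169) + 0) = -9*(174 + 0) = -9*174 = -1566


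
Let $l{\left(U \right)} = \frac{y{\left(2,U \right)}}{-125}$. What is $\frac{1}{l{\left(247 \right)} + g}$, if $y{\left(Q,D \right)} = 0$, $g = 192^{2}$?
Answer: $\frac{1}{36864} \approx 2.7127 \cdot 10^{-5}$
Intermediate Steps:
$g = 36864$
$l{\left(U \right)} = 0$ ($l{\left(U \right)} = \frac{0}{-125} = 0 \left(- \frac{1}{125}\right) = 0$)
$\frac{1}{l{\left(247 \right)} + g} = \frac{1}{0 + 36864} = \frac{1}{36864}$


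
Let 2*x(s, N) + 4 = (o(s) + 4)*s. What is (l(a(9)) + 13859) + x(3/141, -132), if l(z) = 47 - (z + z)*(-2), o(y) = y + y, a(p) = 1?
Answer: 30722867/2209 ≈ 13908.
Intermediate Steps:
o(y) = 2*y
x(s, N) = -2 + s*(4 + 2*s)/2 (x(s, N) = -2 + ((2*s + 4)*s)/2 = -2 + ((4 + 2*s)*s)/2 = -2 + (s*(4 + 2*s))/2 = -2 + s*(4 + 2*s)/2)
l(z) = 47 + 4*z (l(z) = 47 - 2*z*(-2) = 47 - (-4)*z = 47 + 4*z)
(l(a(9)) + 13859) + x(3/141, -132) = ((47 + 4*1) + 13859) + (-2 + (3/141)² + 2*(3/141)) = ((47 + 4) + 13859) + (-2 + (3*(1/141))² + 2*(3*(1/141))) = (51 + 13859) + (-2 + (1/47)² + 2*(1/47)) = 13910 + (-2 + 1/2209 + 2/47) = 13910 - 4323/2209 = 30722867/2209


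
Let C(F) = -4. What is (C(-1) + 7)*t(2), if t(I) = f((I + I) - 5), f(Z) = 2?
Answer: 6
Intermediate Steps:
t(I) = 2
(C(-1) + 7)*t(2) = (-4 + 7)*2 = 3*2 = 6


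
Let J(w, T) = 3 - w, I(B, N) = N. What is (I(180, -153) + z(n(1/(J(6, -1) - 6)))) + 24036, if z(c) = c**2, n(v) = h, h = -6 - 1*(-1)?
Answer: 23908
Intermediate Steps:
h = -5 (h = -6 + 1 = -5)
n(v) = -5
(I(180, -153) + z(n(1/(J(6, -1) - 6)))) + 24036 = (-153 + (-5)**2) + 24036 = (-153 + 25) + 24036 = -128 + 24036 = 23908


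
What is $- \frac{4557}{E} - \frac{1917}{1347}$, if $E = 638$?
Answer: $- \frac{2453775}{286462} \approx -8.5658$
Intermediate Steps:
$- \frac{4557}{E} - \frac{1917}{1347} = - \frac{4557}{638} - \frac{1917}{1347} = \left(-4557\right) \frac{1}{638} - \frac{639}{449} = - \frac{4557}{638} - \frac{639}{449} = - \frac{2453775}{286462}$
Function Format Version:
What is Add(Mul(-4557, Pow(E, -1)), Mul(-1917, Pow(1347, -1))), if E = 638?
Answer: Rational(-2453775, 286462) ≈ -8.5658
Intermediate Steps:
Add(Mul(-4557, Pow(E, -1)), Mul(-1917, Pow(1347, -1))) = Add(Mul(-4557, Pow(638, -1)), Mul(-1917, Pow(1347, -1))) = Add(Mul(-4557, Rational(1, 638)), Mul(-1917, Rational(1, 1347))) = Add(Rational(-4557, 638), Rational(-639, 449)) = Rational(-2453775, 286462)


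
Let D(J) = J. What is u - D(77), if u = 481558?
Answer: 481481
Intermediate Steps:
u - D(77) = 481558 - 1*77 = 481558 - 77 = 481481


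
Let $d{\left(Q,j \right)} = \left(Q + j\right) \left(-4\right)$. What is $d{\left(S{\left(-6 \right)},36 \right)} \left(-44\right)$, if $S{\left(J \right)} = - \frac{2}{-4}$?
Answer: $6424$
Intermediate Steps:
$S{\left(J \right)} = \frac{1}{2}$ ($S{\left(J \right)} = \left(-2\right) \left(- \frac{1}{4}\right) = \frac{1}{2}$)
$d{\left(Q,j \right)} = - 4 Q - 4 j$
$d{\left(S{\left(-6 \right)},36 \right)} \left(-44\right) = \left(\left(-4\right) \frac{1}{2} - 144\right) \left(-44\right) = \left(-2 - 144\right) \left(-44\right) = \left(-146\right) \left(-44\right) = 6424$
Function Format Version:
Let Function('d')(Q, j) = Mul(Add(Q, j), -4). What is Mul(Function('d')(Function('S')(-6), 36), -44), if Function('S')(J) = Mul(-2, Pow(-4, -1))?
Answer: 6424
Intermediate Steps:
Function('S')(J) = Rational(1, 2) (Function('S')(J) = Mul(-2, Rational(-1, 4)) = Rational(1, 2))
Function('d')(Q, j) = Add(Mul(-4, Q), Mul(-4, j))
Mul(Function('d')(Function('S')(-6), 36), -44) = Mul(Add(Mul(-4, Rational(1, 2)), Mul(-4, 36)), -44) = Mul(Add(-2, -144), -44) = Mul(-146, -44) = 6424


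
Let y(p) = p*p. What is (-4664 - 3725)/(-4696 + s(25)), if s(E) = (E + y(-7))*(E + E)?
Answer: 8389/996 ≈ 8.4227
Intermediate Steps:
y(p) = p**2
s(E) = 2*E*(49 + E) (s(E) = (E + (-7)**2)*(E + E) = (E + 49)*(2*E) = (49 + E)*(2*E) = 2*E*(49 + E))
(-4664 - 3725)/(-4696 + s(25)) = (-4664 - 3725)/(-4696 + 2*25*(49 + 25)) = -8389/(-4696 + 2*25*74) = -8389/(-4696 + 3700) = -8389/(-996) = -8389*(-1/996) = 8389/996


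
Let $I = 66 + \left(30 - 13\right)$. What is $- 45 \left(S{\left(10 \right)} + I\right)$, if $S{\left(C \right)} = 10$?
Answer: $-4185$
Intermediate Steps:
$I = 83$ ($I = 66 + 17 = 83$)
$- 45 \left(S{\left(10 \right)} + I\right) = - 45 \left(10 + 83\right) = \left(-45\right) 93 = -4185$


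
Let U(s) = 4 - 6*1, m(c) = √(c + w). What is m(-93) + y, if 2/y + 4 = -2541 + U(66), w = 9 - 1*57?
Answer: -2/2547 + I*√141 ≈ -0.00078524 + 11.874*I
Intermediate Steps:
w = -48 (w = 9 - 57 = -48)
m(c) = √(-48 + c) (m(c) = √(c - 48) = √(-48 + c))
U(s) = -2 (U(s) = 4 - 6 = -2)
y = -2/2547 (y = 2/(-4 + (-2541 - 2)) = 2/(-4 - 2543) = 2/(-2547) = 2*(-1/2547) = -2/2547 ≈ -0.00078524)
m(-93) + y = √(-48 - 93) - 2/2547 = √(-141) - 2/2547 = I*√141 - 2/2547 = -2/2547 + I*√141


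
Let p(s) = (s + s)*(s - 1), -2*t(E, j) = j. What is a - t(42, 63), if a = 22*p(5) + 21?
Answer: 1865/2 ≈ 932.50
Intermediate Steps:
t(E, j) = -j/2
p(s) = 2*s*(-1 + s) (p(s) = (2*s)*(-1 + s) = 2*s*(-1 + s))
a = 901 (a = 22*(2*5*(-1 + 5)) + 21 = 22*(2*5*4) + 21 = 22*40 + 21 = 880 + 21 = 901)
a - t(42, 63) = 901 - (-1)*63/2 = 901 - 1*(-63/2) = 901 + 63/2 = 1865/2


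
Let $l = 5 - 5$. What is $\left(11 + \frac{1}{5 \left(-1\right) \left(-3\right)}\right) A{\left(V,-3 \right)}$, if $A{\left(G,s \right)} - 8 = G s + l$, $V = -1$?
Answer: $\frac{1826}{15} \approx 121.73$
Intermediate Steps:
$l = 0$ ($l = 5 - 5 = 0$)
$A{\left(G,s \right)} = 8 + G s$ ($A{\left(G,s \right)} = 8 + \left(G s + 0\right) = 8 + G s$)
$\left(11 + \frac{1}{5 \left(-1\right) \left(-3\right)}\right) A{\left(V,-3 \right)} = \left(11 + \frac{1}{5 \left(-1\right) \left(-3\right)}\right) \left(8 - -3\right) = \left(11 + \frac{1}{\left(-5\right) \left(-3\right)}\right) \left(8 + 3\right) = \left(11 + \frac{1}{15}\right) 11 = \frac{166}{15} \cdot 11 = \frac{1826}{15}$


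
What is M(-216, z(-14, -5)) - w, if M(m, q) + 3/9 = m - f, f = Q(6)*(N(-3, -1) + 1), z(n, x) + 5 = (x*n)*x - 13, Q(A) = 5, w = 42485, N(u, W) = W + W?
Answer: -128089/3 ≈ -42696.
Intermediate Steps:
N(u, W) = 2*W
z(n, x) = -18 + n*x² (z(n, x) = -5 + ((x*n)*x - 13) = -5 + ((n*x)*x - 13) = -5 + (n*x² - 13) = -5 + (-13 + n*x²) = -18 + n*x²)
f = -5 (f = 5*(2*(-1) + 1) = 5*(-2 + 1) = 5*(-1) = -5)
M(m, q) = 14/3 + m (M(m, q) = -⅓ + (m - 1*(-5)) = -⅓ + (m + 5) = -⅓ + (5 + m) = 14/3 + m)
M(-216, z(-14, -5)) - w = (14/3 - 216) - 1*42485 = -634/3 - 42485 = -128089/3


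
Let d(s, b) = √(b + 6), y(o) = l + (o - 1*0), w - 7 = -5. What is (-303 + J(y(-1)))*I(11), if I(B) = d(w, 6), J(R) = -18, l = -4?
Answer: -642*√3 ≈ -1112.0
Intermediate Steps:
w = 2 (w = 7 - 5 = 2)
y(o) = -4 + o (y(o) = -4 + (o - 1*0) = -4 + (o + 0) = -4 + o)
d(s, b) = √(6 + b)
I(B) = 2*√3 (I(B) = √(6 + 6) = √12 = 2*√3)
(-303 + J(y(-1)))*I(11) = (-303 - 18)*(2*√3) = -642*√3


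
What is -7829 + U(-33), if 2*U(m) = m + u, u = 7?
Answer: -7842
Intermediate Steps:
U(m) = 7/2 + m/2 (U(m) = (m + 7)/2 = (7 + m)/2 = 7/2 + m/2)
-7829 + U(-33) = -7829 + (7/2 + (½)*(-33)) = -7829 + (7/2 - 33/2) = -7829 - 13 = -7842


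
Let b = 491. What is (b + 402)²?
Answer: 797449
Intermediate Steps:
(b + 402)² = (491 + 402)² = 893² = 797449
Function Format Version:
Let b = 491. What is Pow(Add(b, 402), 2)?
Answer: 797449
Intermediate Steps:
Pow(Add(b, 402), 2) = Pow(Add(491, 402), 2) = Pow(893, 2) = 797449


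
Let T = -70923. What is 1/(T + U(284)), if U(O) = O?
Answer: -1/70639 ≈ -1.4156e-5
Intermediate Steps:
1/(T + U(284)) = 1/(-70923 + 284) = 1/(-70639) = -1/70639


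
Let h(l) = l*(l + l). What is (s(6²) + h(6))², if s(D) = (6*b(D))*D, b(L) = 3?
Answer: 518400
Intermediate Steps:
s(D) = 18*D (s(D) = (6*3)*D = 18*D)
h(l) = 2*l² (h(l) = l*(2*l) = 2*l²)
(s(6²) + h(6))² = (18*6² + 2*6²)² = (18*36 + 2*36)² = (648 + 72)² = 720² = 518400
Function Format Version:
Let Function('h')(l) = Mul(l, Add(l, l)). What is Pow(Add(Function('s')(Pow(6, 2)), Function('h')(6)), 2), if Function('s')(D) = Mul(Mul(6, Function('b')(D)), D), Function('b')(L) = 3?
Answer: 518400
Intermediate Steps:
Function('s')(D) = Mul(18, D) (Function('s')(D) = Mul(Mul(6, 3), D) = Mul(18, D))
Function('h')(l) = Mul(2, Pow(l, 2)) (Function('h')(l) = Mul(l, Mul(2, l)) = Mul(2, Pow(l, 2)))
Pow(Add(Function('s')(Pow(6, 2)), Function('h')(6)), 2) = Pow(Add(Mul(18, Pow(6, 2)), Mul(2, Pow(6, 2))), 2) = Pow(Add(Mul(18, 36), Mul(2, 36)), 2) = Pow(Add(648, 72), 2) = Pow(720, 2) = 518400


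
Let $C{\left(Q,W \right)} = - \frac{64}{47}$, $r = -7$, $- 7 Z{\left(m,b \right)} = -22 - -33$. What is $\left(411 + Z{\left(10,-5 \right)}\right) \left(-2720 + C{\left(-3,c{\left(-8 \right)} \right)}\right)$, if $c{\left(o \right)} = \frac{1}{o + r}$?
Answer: $- \frac{52367552}{47} \approx -1.1142 \cdot 10^{6}$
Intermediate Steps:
$Z{\left(m,b \right)} = - \frac{11}{7}$ ($Z{\left(m,b \right)} = - \frac{-22 - -33}{7} = - \frac{-22 + 33}{7} = \left(- \frac{1}{7}\right) 11 = - \frac{11}{7}$)
$c{\left(o \right)} = \frac{1}{-7 + o}$ ($c{\left(o \right)} = \frac{1}{o - 7} = \frac{1}{-7 + o}$)
$C{\left(Q,W \right)} = - \frac{64}{47}$ ($C{\left(Q,W \right)} = \left(-64\right) \frac{1}{47} = - \frac{64}{47}$)
$\left(411 + Z{\left(10,-5 \right)}\right) \left(-2720 + C{\left(-3,c{\left(-8 \right)} \right)}\right) = \left(411 - \frac{11}{7}\right) \left(-2720 - \frac{64}{47}\right) = \frac{2866}{7} \left(- \frac{127904}{47}\right) = - \frac{52367552}{47}$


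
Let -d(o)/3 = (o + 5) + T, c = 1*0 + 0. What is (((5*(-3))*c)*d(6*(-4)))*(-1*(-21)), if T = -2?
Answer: 0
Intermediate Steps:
c = 0 (c = 0 + 0 = 0)
d(o) = -9 - 3*o (d(o) = -3*((o + 5) - 2) = -3*((5 + o) - 2) = -3*(3 + o) = -9 - 3*o)
(((5*(-3))*c)*d(6*(-4)))*(-1*(-21)) = (((5*(-3))*0)*(-9 - 18*(-4)))*(-1*(-21)) = ((-15*0)*(-9 - 3*(-24)))*21 = (0*(-9 + 72))*21 = (0*63)*21 = 0*21 = 0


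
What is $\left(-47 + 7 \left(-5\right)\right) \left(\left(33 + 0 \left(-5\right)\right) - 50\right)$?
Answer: $1394$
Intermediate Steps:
$\left(-47 + 7 \left(-5\right)\right) \left(\left(33 + 0 \left(-5\right)\right) - 50\right) = \left(-47 - 35\right) \left(\left(33 + 0\right) - 50\right) = - 82 \left(33 - 50\right) = \left(-82\right) \left(-17\right) = 1394$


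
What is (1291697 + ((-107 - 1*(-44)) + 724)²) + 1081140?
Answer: 2809758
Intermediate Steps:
(1291697 + ((-107 - 1*(-44)) + 724)²) + 1081140 = (1291697 + ((-107 + 44) + 724)²) + 1081140 = (1291697 + (-63 + 724)²) + 1081140 = (1291697 + 661²) + 1081140 = (1291697 + 436921) + 1081140 = 1728618 + 1081140 = 2809758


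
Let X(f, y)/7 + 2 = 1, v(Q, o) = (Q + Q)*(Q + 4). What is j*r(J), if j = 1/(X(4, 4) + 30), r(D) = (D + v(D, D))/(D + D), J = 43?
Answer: 95/46 ≈ 2.0652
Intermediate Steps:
v(Q, o) = 2*Q*(4 + Q) (v(Q, o) = (2*Q)*(4 + Q) = 2*Q*(4 + Q))
X(f, y) = -7 (X(f, y) = -14 + 7*1 = -14 + 7 = -7)
r(D) = (D + 2*D*(4 + D))/(2*D) (r(D) = (D + 2*D*(4 + D))/(D + D) = (D + 2*D*(4 + D))/((2*D)) = (D + 2*D*(4 + D))*(1/(2*D)) = (D + 2*D*(4 + D))/(2*D))
j = 1/23 (j = 1/(-7 + 30) = 1/23 ≈ 0.043478)
j*r(J) = (9/2 + 43)/23 = (1/23)*(95/2) = 95/46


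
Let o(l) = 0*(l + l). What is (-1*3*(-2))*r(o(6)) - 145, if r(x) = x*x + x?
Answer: -145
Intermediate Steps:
o(l) = 0 (o(l) = 0*(2*l) = 0)
r(x) = x + x² (r(x) = x² + x = x + x²)
(-1*3*(-2))*r(o(6)) - 145 = (-1*3*(-2))*(0*(1 + 0)) - 145 = (-3*(-2))*(0*1) - 145 = 6*0 - 145 = 0 - 145 = -145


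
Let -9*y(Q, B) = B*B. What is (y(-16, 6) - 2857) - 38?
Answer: -2899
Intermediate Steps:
y(Q, B) = -B²/9 (y(Q, B) = -B*B/9 = -B²/9)
(y(-16, 6) - 2857) - 38 = (-⅑*6² - 2857) - 38 = (-⅑*36 - 2857) - 38 = (-4 - 2857) - 38 = -2861 - 38 = -2899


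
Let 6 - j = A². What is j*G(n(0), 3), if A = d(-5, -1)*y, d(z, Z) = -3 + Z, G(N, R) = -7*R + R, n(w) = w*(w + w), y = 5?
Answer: 7092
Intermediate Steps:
n(w) = 2*w² (n(w) = w*(2*w) = 2*w²)
G(N, R) = -6*R
A = -20 (A = (-3 - 1)*5 = -4*5 = -20)
j = -394 (j = 6 - 1*(-20)² = 6 - 1*400 = 6 - 400 = -394)
j*G(n(0), 3) = -(-2364)*3 = -394*(-18) = 7092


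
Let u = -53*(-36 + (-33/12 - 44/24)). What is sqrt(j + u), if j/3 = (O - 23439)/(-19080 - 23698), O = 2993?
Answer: sqrt(35448385845669)/128334 ≈ 46.393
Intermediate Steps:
u = 25811/12 (u = -53*(-36 + (-33*1/12 - 44*1/24)) = -53*(-36 + (-11/4 - 11/6)) = -53*(-36 - 55/12) = -53*(-487/12) = 25811/12 ≈ 2150.9)
j = 30669/21389 (j = 3*((2993 - 23439)/(-19080 - 23698)) = 3*(-20446/(-42778)) = 3*(-20446*(-1/42778)) = 3*(10223/21389) = 30669/21389 ≈ 1.4339)
sqrt(j + u) = sqrt(30669/21389 + 25811/12) = sqrt(552439507/256668) = sqrt(35448385845669)/128334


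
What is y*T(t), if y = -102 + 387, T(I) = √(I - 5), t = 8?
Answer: 285*√3 ≈ 493.63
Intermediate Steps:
T(I) = √(-5 + I)
y = 285
y*T(t) = 285*√(-5 + 8) = 285*√3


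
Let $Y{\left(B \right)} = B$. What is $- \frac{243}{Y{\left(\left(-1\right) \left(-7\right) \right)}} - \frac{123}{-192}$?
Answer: $- \frac{15265}{448} \approx -34.074$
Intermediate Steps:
$- \frac{243}{Y{\left(\left(-1\right) \left(-7\right) \right)}} - \frac{123}{-192} = - \frac{243}{\left(-1\right) \left(-7\right)} - \frac{123}{-192} = - \frac{243}{7} - - \frac{41}{64} = \left(-243\right) \frac{1}{7} + \frac{41}{64} = - \frac{243}{7} + \frac{41}{64} = - \frac{15265}{448}$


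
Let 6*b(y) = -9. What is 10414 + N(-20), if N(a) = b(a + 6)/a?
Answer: 416563/40 ≈ 10414.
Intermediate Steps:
b(y) = -3/2 (b(y) = (⅙)*(-9) = -3/2)
N(a) = -3/(2*a)
10414 + N(-20) = 10414 - 3/2/(-20) = 10414 - 3/2*(-1/20) = 10414 + 3/40 = 416563/40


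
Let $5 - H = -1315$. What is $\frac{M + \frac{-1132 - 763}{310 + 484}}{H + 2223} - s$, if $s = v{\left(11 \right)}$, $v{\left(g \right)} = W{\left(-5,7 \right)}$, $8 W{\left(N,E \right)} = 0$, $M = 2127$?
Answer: $\frac{1686943}{2813142} \approx 0.59966$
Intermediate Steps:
$W{\left(N,E \right)} = 0$ ($W{\left(N,E \right)} = \frac{1}{8} \cdot 0 = 0$)
$v{\left(g \right)} = 0$
$H = 1320$ ($H = 5 - -1315 = 5 + 1315 = 1320$)
$s = 0$
$\frac{M + \frac{-1132 - 763}{310 + 484}}{H + 2223} - s = \frac{2127 + \frac{-1132 - 763}{310 + 484}}{1320 + 2223} - 0 = \frac{2127 - \frac{1895}{794}}{3543} + 0 = \left(2127 - \frac{1895}{794}\right) \frac{1}{3543} + 0 = \frac{1686943}{794} \cdot \frac{1}{3543} + 0 = \frac{1686943}{2813142} + 0 = \frac{1686943}{2813142}$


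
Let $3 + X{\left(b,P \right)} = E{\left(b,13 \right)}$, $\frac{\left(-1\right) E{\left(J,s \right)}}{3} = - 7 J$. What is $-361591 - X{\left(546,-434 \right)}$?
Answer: $-373054$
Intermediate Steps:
$E{\left(J,s \right)} = 21 J$ ($E{\left(J,s \right)} = - 3 \left(- 7 J\right) = 21 J$)
$X{\left(b,P \right)} = -3 + 21 b$
$-361591 - X{\left(546,-434 \right)} = -361591 - \left(-3 + 21 \cdot 546\right) = -361591 - \left(-3 + 11466\right) = -361591 - 11463 = -373054$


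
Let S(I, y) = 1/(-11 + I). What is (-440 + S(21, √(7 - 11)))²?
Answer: 19351201/100 ≈ 1.9351e+5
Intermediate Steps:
(-440 + S(21, √(7 - 11)))² = (-440 + 1/(-11 + 21))² = (-440 + 1/10)² = (-440 + ⅒)² = (-4399/10)² = 19351201/100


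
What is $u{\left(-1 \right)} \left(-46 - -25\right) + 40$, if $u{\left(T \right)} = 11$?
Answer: $-191$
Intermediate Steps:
$u{\left(-1 \right)} \left(-46 - -25\right) + 40 = 11 \left(-46 - -25\right) + 40 = 11 \left(-46 + 25\right) + 40 = 11 \left(-21\right) + 40 = -231 + 40 = -191$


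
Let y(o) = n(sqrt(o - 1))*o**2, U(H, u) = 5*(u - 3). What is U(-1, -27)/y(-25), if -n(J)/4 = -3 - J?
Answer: -9/1750 + 3*I*sqrt(26)/1750 ≈ -0.0051429 + 0.0087412*I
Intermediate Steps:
U(H, u) = -15 + 5*u (U(H, u) = 5*(-3 + u) = -15 + 5*u)
n(J) = 12 + 4*J (n(J) = -4*(-3 - J) = 12 + 4*J)
y(o) = o**2*(12 + 4*sqrt(-1 + o)) (y(o) = (12 + 4*sqrt(o - 1))*o**2 = (12 + 4*sqrt(-1 + o))*o**2 = o**2*(12 + 4*sqrt(-1 + o)))
U(-1, -27)/y(-25) = (-15 + 5*(-27))/((4*(-25)**2*(3 + sqrt(-1 - 25)))) = (-15 - 135)/((4*625*(3 + sqrt(-26)))) = -150*1/(2500*(3 + I*sqrt(26))) = -150/(7500 + 2500*I*sqrt(26))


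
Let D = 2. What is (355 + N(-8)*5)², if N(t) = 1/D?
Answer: 511225/4 ≈ 1.2781e+5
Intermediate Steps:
N(t) = ½ (N(t) = 1/2 = ½)
(355 + N(-8)*5)² = (355 + (½)*5)² = (355 + 5/2)² = (715/2)² = 511225/4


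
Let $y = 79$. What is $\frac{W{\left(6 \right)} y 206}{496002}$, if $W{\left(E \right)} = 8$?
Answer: $\frac{65096}{248001} \approx 0.26248$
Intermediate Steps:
$\frac{W{\left(6 \right)} y 206}{496002} = \frac{8 \cdot 79 \cdot 206}{496002} = 632 \cdot 206 \cdot \frac{1}{496002} = 130192 \cdot \frac{1}{496002} = \frac{65096}{248001}$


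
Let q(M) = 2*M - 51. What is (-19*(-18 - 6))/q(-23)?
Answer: -456/97 ≈ -4.7010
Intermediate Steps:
q(M) = -51 + 2*M
(-19*(-18 - 6))/q(-23) = (-19*(-18 - 6))/(-51 + 2*(-23)) = (-19*(-24))/(-51 - 46) = 456/(-97) = 456*(-1/97) = -456/97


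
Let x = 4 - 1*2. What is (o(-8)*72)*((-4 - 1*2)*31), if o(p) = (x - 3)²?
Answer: -13392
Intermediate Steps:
x = 2 (x = 4 - 2 = 2)
o(p) = 1 (o(p) = (2 - 3)² = (-1)² = 1)
(o(-8)*72)*((-4 - 1*2)*31) = (1*72)*((-4 - 1*2)*31) = 72*((-4 - 2)*31) = 72*(-6*31) = 72*(-186) = -13392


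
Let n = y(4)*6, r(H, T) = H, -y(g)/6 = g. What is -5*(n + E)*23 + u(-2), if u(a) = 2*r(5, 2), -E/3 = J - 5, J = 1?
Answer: 15190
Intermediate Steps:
y(g) = -6*g
n = -144 (n = -6*4*6 = -24*6 = -144)
E = 12 (E = -3*(1 - 5) = -3*(-4) = 12)
u(a) = 10 (u(a) = 2*5 = 10)
-5*(n + E)*23 + u(-2) = -5*(-144 + 12)*23 + 10 = -5*(-132)*23 + 10 = 660*23 + 10 = 15180 + 10 = 15190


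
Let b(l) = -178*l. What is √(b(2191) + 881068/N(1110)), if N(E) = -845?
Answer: I*√1652146890/65 ≈ 625.33*I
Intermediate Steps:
√(b(2191) + 881068/N(1110)) = √(-178*2191 + 881068/(-845)) = √(-389998 + 881068*(-1/845)) = √(-389998 - 881068/845) = √(-330429378/845) = I*√1652146890/65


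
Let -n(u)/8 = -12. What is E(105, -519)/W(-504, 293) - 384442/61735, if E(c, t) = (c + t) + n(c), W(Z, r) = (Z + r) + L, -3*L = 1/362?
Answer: -66773672194/14146390045 ≈ -4.7202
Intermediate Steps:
n(u) = 96 (n(u) = -8*(-12) = 96)
L = -1/1086 (L = -1/3/362 = -1/3*1/362 = -1/1086 ≈ -0.00092081)
W(Z, r) = -1/1086 + Z + r (W(Z, r) = (Z + r) - 1/1086 = -1/1086 + Z + r)
E(c, t) = 96 + c + t (E(c, t) = (c + t) + 96 = 96 + c + t)
E(105, -519)/W(-504, 293) - 384442/61735 = (96 + 105 - 519)/(-1/1086 - 504 + 293) - 384442/61735 = -318/(-229147/1086) - 384442*1/61735 = -318*(-1086/229147) - 384442/61735 = 345348/229147 - 384442/61735 = -66773672194/14146390045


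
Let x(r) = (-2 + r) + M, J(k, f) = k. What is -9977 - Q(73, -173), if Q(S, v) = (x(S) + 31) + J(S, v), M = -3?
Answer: -10149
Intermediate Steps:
x(r) = -5 + r (x(r) = (-2 + r) - 3 = -5 + r)
Q(S, v) = 26 + 2*S (Q(S, v) = ((-5 + S) + 31) + S = (26 + S) + S = 26 + 2*S)
-9977 - Q(73, -173) = -9977 - (26 + 2*73) = -9977 - (26 + 146) = -9977 - 1*172 = -9977 - 172 = -10149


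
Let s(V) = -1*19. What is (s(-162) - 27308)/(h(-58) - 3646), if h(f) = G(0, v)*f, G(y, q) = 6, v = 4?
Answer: 27327/3994 ≈ 6.8420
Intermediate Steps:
h(f) = 6*f
s(V) = -19
(s(-162) - 27308)/(h(-58) - 3646) = (-19 - 27308)/(6*(-58) - 3646) = -27327/(-348 - 3646) = -27327/(-3994) = -27327*(-1/3994) = 27327/3994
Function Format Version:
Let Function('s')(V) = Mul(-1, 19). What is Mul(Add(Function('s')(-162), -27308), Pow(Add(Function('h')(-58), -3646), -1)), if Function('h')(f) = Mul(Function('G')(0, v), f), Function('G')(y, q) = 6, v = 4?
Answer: Rational(27327, 3994) ≈ 6.8420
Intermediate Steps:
Function('h')(f) = Mul(6, f)
Function('s')(V) = -19
Mul(Add(Function('s')(-162), -27308), Pow(Add(Function('h')(-58), -3646), -1)) = Mul(Add(-19, -27308), Pow(Add(Mul(6, -58), -3646), -1)) = Mul(-27327, Pow(Add(-348, -3646), -1)) = Mul(-27327, Pow(-3994, -1)) = Mul(-27327, Rational(-1, 3994)) = Rational(27327, 3994)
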